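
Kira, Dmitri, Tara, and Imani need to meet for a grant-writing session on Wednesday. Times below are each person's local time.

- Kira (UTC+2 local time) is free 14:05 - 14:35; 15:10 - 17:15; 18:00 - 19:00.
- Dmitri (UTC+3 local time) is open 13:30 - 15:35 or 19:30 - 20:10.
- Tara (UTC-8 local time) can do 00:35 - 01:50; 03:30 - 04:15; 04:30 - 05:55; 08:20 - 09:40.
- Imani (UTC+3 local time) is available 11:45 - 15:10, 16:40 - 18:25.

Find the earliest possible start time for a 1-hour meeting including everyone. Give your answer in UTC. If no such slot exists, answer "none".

Kira in UTC: 12:05-12:35, 13:10-15:15, 16:00-17:00 (subtract 2h to convert from UTC+2).
Dmitri in UTC: 10:30-12:35, 16:30-17:10 (subtract 3h to convert from UTC+3).
Tara in UTC: 08:35-09:50, 11:30-12:15, 12:30-13:55, 16:20-17:40 (add 8h to convert from UTC-8).
Imani in UTC: 08:45-12:10, 13:40-15:25 (subtract 3h to convert from UTC+3).
Kira ∩ Dmitri: 12:05-12:35, 16:30-17:00.
Kira ∩ Dmitri ∩ Tara: 12:05-12:15, 12:30-12:35, 16:30-17:00.
Kira ∩ Dmitri ∩ Tara ∩ Imani: 12:05-12:10.
Those are the intersection windows.
No common window is at least 60 minutes long.

none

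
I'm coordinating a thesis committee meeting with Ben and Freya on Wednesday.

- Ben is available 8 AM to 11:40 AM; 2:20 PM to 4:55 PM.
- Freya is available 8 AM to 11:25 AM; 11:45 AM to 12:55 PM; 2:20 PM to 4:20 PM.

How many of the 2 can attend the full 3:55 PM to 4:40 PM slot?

Ben can make the full 15:55-16:40 slot — that's 1.

1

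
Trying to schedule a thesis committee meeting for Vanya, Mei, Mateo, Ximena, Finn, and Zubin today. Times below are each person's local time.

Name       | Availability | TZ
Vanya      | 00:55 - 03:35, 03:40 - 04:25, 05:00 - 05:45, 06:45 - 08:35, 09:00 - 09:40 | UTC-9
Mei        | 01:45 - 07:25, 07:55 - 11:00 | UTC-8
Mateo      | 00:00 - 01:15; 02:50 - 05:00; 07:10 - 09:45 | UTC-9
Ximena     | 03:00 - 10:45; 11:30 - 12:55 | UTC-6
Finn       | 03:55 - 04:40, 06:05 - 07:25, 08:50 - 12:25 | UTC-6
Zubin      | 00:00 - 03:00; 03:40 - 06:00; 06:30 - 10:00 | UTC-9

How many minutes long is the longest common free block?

45

Vanya in UTC: 09:55-12:35, 12:40-13:25, 14:00-14:45, 15:45-17:35, 18:00-18:40 (add 9h to convert from UTC-9).
Mei in UTC: 09:45-15:25, 15:55-19:00 (add 8h to convert from UTC-8).
Mateo in UTC: 09:00-10:15, 11:50-14:00, 16:10-18:45 (add 9h to convert from UTC-9).
Ximena in UTC: 09:00-16:45, 17:30-18:55 (add 6h to convert from UTC-6).
Finn in UTC: 09:55-10:40, 12:05-13:25, 14:50-18:25 (add 6h to convert from UTC-6).
Zubin in UTC: 09:00-12:00, 12:40-15:00, 15:30-19:00 (add 9h to convert from UTC-9).
Vanya ∩ Mei: 09:55-12:35, 12:40-13:25, 14:00-14:45, 15:55-17:35, 18:00-18:40.
Vanya ∩ Mei ∩ Mateo: 09:55-10:15, 11:50-12:35, 12:40-13:25, 16:10-17:35, 18:00-18:40.
Vanya ∩ Mei ∩ Mateo ∩ Ximena: 09:55-10:15, 11:50-12:35, 12:40-13:25, 16:10-16:45, 17:30-17:35, 18:00-18:40.
Vanya ∩ Mei ∩ Mateo ∩ Ximena ∩ Finn: 09:55-10:15, 12:05-12:35, 12:40-13:25, 16:10-16:45, 17:30-17:35, 18:00-18:25.
Vanya ∩ Mei ∩ Mateo ∩ Ximena ∩ Finn ∩ Zubin: 09:55-10:15, 12:40-13:25, 16:10-16:45, 17:30-17:35, 18:00-18:25.
The longest is 12:40-13:25 at 45 minutes.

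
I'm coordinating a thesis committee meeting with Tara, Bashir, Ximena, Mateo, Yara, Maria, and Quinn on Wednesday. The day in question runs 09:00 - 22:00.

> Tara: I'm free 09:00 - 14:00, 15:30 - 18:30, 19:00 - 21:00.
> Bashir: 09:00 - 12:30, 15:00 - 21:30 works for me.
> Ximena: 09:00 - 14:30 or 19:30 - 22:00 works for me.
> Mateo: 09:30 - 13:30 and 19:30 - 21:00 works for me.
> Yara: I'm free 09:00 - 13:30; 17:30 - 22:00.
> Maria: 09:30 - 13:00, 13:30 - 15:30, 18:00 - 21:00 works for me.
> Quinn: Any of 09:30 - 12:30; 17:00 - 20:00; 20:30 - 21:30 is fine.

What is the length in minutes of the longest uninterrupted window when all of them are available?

180

Tara ∩ Bashir: 09:00-12:30, 15:30-18:30, 19:00-21:00.
Tara ∩ Bashir ∩ Ximena: 09:00-12:30, 19:30-21:00.
Tara ∩ Bashir ∩ Ximena ∩ Mateo: 09:30-12:30, 19:30-21:00.
Tara ∩ Bashir ∩ Ximena ∩ Mateo ∩ Yara: 09:30-12:30, 19:30-21:00.
Tara ∩ Bashir ∩ Ximena ∩ Mateo ∩ Yara ∩ Maria: 09:30-12:30, 19:30-21:00.
Tara ∩ Bashir ∩ Ximena ∩ Mateo ∩ Yara ∩ Maria ∩ Quinn: 09:30-12:30, 19:30-20:00, 20:30-21:00.
The longest is 09:30-12:30 at 180 minutes.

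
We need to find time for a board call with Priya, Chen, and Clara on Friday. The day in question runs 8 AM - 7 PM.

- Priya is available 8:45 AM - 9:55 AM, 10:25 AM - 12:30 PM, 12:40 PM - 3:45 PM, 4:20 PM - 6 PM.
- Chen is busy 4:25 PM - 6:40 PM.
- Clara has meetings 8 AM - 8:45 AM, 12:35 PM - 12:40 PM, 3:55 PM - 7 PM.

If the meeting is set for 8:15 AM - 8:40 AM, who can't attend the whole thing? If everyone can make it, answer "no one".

Priya free: 08:45-09:55, 10:25-12:30, 12:40-15:45, 16:20-18:00.
Chen free: 08:00-16:25, 18:40-19:00 (invert busy blocks within the working day).
Clara free: 08:45-12:35, 12:40-15:55 (invert busy blocks within the working day).
Priya: not fully free for 08:15-08:40. Chen: free for 08:15-08:40. Clara: not fully free for 08:15-08:40.

Clara, Priya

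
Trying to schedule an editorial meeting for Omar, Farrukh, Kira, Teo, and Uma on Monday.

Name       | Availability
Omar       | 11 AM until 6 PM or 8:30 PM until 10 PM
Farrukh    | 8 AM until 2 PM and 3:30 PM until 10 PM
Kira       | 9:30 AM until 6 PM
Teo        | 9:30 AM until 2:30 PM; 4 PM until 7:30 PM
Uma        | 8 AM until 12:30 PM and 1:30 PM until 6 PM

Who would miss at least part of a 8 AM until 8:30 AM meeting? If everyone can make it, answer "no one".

Kira, Omar, Teo

Omar: not fully free for 08:00-08:30. Farrukh: free for 08:00-08:30. Kira: not fully free for 08:00-08:30. Teo: not fully free for 08:00-08:30. Uma: free for 08:00-08:30.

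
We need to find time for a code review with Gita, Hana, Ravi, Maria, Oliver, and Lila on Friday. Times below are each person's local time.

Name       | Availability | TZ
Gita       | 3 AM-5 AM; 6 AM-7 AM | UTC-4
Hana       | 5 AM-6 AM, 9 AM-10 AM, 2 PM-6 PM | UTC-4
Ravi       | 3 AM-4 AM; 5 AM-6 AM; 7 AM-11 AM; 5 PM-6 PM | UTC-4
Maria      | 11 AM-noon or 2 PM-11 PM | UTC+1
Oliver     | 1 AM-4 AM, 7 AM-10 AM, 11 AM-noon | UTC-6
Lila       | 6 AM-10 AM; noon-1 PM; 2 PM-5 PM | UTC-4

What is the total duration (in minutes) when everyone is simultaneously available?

Gita in UTC: 07:00-09:00, 10:00-11:00 (add 4h to convert from UTC-4).
Hana in UTC: 09:00-10:00, 13:00-14:00, 18:00-22:00 (add 4h to convert from UTC-4).
Ravi in UTC: 07:00-08:00, 09:00-10:00, 11:00-15:00, 21:00-22:00 (add 4h to convert from UTC-4).
Maria in UTC: 10:00-11:00, 13:00-22:00 (subtract 1h to convert from UTC+1).
Oliver in UTC: 07:00-10:00, 13:00-16:00, 17:00-18:00 (add 6h to convert from UTC-6).
Lila in UTC: 10:00-14:00, 16:00-17:00, 18:00-21:00 (add 4h to convert from UTC-4).
Gita ∩ Hana: ∅.
Gita ∩ Hana ∩ Ravi: ∅.
Gita ∩ Hana ∩ Ravi ∩ Maria: ∅.
Gita ∩ Hana ∩ Ravi ∩ Maria ∩ Oliver: ∅.
Gita ∩ Hana ∩ Ravi ∩ Maria ∩ Oliver ∩ Lila: ∅.
There is no time when everyone is free.
There is no common window, so the total is 0 minutes.

0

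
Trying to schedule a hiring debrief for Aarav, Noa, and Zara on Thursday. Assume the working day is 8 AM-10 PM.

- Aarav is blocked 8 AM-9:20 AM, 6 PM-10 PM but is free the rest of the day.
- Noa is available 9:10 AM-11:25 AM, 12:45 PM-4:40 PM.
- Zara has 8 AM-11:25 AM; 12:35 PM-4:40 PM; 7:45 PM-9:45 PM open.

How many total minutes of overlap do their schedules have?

360

Aarav free: 09:20-18:00 (invert busy blocks within the working day).
Noa free: 09:10-11:25, 12:45-16:40.
Zara free: 08:00-11:25, 12:35-16:40, 19:45-21:45.
Aarav ∩ Noa: 09:20-11:25, 12:45-16:40.
Aarav ∩ Noa ∩ Zara: 09:20-11:25, 12:45-16:40.
Those are the intersection windows.
Summing the common windows: 125 + 235 = 360 minutes.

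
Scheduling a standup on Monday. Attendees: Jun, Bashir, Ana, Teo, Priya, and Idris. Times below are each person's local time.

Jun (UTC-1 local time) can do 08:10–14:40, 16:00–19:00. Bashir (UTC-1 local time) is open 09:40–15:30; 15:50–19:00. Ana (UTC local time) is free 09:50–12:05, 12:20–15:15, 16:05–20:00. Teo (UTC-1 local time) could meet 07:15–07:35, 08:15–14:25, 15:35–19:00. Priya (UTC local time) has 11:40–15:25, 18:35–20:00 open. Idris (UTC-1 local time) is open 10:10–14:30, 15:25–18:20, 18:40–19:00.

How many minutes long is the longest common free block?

Jun in UTC: 09:10-15:40, 17:00-20:00 (add 1h to convert from UTC-1).
Bashir in UTC: 10:40-16:30, 16:50-20:00 (add 1h to convert from UTC-1).
Ana in UTC: 09:50-12:05, 12:20-15:15, 16:05-20:00.
Teo in UTC: 08:15-08:35, 09:15-15:25, 16:35-20:00 (add 1h to convert from UTC-1).
Priya in UTC: 11:40-15:25, 18:35-20:00.
Idris in UTC: 11:10-15:30, 16:25-19:20, 19:40-20:00 (add 1h to convert from UTC-1).
Jun ∩ Bashir: 10:40-15:40, 17:00-20:00.
Jun ∩ Bashir ∩ Ana: 10:40-12:05, 12:20-15:15, 17:00-20:00.
Jun ∩ Bashir ∩ Ana ∩ Teo: 10:40-12:05, 12:20-15:15, 17:00-20:00.
Jun ∩ Bashir ∩ Ana ∩ Teo ∩ Priya: 11:40-12:05, 12:20-15:15, 18:35-20:00.
Jun ∩ Bashir ∩ Ana ∩ Teo ∩ Priya ∩ Idris: 11:40-12:05, 12:20-15:15, 18:35-19:20, 19:40-20:00.
So the common availability across everyone is 11:40-12:05, 12:20-15:15, 18:35-19:20, 19:40-20:00.
The longest is 12:20-15:15 at 175 minutes.

175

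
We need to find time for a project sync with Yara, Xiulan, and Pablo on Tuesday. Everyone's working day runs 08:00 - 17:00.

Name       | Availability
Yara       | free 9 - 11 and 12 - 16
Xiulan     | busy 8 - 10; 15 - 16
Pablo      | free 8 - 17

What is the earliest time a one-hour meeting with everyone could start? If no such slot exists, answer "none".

Yara free: 09:00-11:00, 12:00-16:00.
Xiulan free: 10:00-15:00, 16:00-17:00 (invert busy blocks within the working day).
Pablo free: 08:00-17:00.
Yara ∩ Xiulan: 10:00-11:00, 12:00-15:00.
Yara ∩ Xiulan ∩ Pablo: 10:00-11:00, 12:00-15:00.
The first common window of at least 60 minutes is 10:00-11:00, so the earliest start is 10:00.

10:00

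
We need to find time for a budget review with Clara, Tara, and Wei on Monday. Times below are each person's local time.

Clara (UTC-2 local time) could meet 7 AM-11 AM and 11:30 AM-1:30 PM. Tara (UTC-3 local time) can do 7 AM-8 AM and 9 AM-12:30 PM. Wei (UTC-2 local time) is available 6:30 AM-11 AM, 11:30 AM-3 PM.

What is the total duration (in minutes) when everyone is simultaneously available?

Clara in UTC: 09:00-13:00, 13:30-15:30 (add 2h to convert from UTC-2).
Tara in UTC: 10:00-11:00, 12:00-15:30 (add 3h to convert from UTC-3).
Wei in UTC: 08:30-13:00, 13:30-17:00 (add 2h to convert from UTC-2).
Clara ∩ Tara: 10:00-11:00, 12:00-13:00, 13:30-15:30.
Clara ∩ Tara ∩ Wei: 10:00-11:00, 12:00-13:00, 13:30-15:30.
Summing the common windows: 60 + 60 + 120 = 240 minutes.

240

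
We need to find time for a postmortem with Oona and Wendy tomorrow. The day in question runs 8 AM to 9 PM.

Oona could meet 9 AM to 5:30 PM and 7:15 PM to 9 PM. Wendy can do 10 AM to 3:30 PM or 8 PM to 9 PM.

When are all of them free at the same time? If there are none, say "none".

10:00-15:30, 20:00-21:00

Oona ∩ Wendy: 10:00-15:30, 20:00-21:00.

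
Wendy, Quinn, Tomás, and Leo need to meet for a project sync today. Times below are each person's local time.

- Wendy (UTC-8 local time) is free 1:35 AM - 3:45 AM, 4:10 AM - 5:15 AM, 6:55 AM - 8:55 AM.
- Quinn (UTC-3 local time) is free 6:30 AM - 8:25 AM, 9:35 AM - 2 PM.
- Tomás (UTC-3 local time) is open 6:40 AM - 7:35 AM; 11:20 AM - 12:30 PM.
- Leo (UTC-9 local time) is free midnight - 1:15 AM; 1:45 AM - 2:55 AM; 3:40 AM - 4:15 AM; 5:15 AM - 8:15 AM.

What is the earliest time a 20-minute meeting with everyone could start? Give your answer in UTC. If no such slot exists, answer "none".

Wendy in UTC: 09:35-11:45, 12:10-13:15, 14:55-16:55 (add 8h to convert from UTC-8).
Quinn in UTC: 09:30-11:25, 12:35-17:00 (add 3h to convert from UTC-3).
Tomás in UTC: 09:40-10:35, 14:20-15:30 (add 3h to convert from UTC-3).
Leo in UTC: 09:00-10:15, 10:45-11:55, 12:40-13:15, 14:15-17:15 (add 9h to convert from UTC-9).
Wendy ∩ Quinn: 09:35-11:25, 12:35-13:15, 14:55-16:55.
Wendy ∩ Quinn ∩ Tomás: 09:40-10:35, 14:55-15:30.
Wendy ∩ Quinn ∩ Tomás ∩ Leo: 09:40-10:15, 14:55-15:30.
The first common window of at least 20 minutes is 09:40-10:15, so the earliest start is 09:40.

09:40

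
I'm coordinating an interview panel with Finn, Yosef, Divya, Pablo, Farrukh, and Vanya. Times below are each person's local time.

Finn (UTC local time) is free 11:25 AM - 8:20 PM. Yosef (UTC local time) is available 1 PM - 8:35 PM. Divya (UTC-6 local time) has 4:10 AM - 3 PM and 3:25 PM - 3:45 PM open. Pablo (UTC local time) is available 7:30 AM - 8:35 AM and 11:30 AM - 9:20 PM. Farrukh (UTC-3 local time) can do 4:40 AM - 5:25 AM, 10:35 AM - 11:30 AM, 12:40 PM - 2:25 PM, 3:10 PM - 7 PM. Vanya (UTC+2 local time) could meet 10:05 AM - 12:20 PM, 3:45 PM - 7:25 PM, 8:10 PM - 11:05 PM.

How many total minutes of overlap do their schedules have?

Finn in UTC: 11:25-20:20.
Yosef in UTC: 13:00-20:35.
Divya in UTC: 10:10-21:00, 21:25-21:45 (add 6h to convert from UTC-6).
Pablo in UTC: 07:30-08:35, 11:30-21:20.
Farrukh in UTC: 07:40-08:25, 13:35-14:30, 15:40-17:25, 18:10-22:00 (add 3h to convert from UTC-3).
Vanya in UTC: 08:05-10:20, 13:45-17:25, 18:10-21:05 (subtract 2h to convert from UTC+2).
Finn ∩ Yosef: 13:00-20:20.
Finn ∩ Yosef ∩ Divya: 13:00-20:20.
Finn ∩ Yosef ∩ Divya ∩ Pablo: 13:00-20:20.
Finn ∩ Yosef ∩ Divya ∩ Pablo ∩ Farrukh: 13:35-14:30, 15:40-17:25, 18:10-20:20.
Finn ∩ Yosef ∩ Divya ∩ Pablo ∩ Farrukh ∩ Vanya: 13:45-14:30, 15:40-17:25, 18:10-20:20.
Summing the common windows: 45 + 105 + 130 = 280 minutes.

280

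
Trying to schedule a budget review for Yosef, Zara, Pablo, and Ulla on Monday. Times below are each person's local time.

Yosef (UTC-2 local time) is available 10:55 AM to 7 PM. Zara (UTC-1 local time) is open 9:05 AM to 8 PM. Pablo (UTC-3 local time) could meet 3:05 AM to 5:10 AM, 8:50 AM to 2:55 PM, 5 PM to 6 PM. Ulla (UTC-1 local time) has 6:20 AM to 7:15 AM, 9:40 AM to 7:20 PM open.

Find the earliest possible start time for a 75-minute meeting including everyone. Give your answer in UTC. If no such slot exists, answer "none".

Yosef in UTC: 12:55-21:00 (add 2h to convert from UTC-2).
Zara in UTC: 10:05-21:00 (add 1h to convert from UTC-1).
Pablo in UTC: 06:05-08:10, 11:50-17:55, 20:00-21:00 (add 3h to convert from UTC-3).
Ulla in UTC: 07:20-08:15, 10:40-20:20 (add 1h to convert from UTC-1).
Yosef ∩ Zara: 12:55-21:00.
Yosef ∩ Zara ∩ Pablo: 12:55-17:55, 20:00-21:00.
Yosef ∩ Zara ∩ Pablo ∩ Ulla: 12:55-17:55, 20:00-20:20.
The first common window of at least 75 minutes is 12:55-17:55, so the earliest start is 12:55.

12:55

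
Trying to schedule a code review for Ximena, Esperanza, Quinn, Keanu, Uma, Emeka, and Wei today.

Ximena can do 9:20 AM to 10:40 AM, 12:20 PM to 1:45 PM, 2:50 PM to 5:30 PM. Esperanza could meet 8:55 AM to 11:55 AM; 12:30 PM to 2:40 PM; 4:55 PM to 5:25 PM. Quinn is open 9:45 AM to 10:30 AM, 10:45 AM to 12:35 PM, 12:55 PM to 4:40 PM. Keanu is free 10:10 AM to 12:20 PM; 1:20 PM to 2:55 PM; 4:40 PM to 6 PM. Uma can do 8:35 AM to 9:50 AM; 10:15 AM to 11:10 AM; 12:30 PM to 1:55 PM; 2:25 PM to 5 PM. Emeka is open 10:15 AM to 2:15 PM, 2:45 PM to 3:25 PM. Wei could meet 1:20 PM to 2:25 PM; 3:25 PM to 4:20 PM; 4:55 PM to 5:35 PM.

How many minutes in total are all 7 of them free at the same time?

25

Ximena ∩ Esperanza: 09:20-10:40, 12:30-13:45, 16:55-17:25.
Ximena ∩ Esperanza ∩ Quinn: 09:45-10:30, 12:30-12:35, 12:55-13:45.
Ximena ∩ Esperanza ∩ Quinn ∩ Keanu: 10:10-10:30, 13:20-13:45.
Ximena ∩ Esperanza ∩ Quinn ∩ Keanu ∩ Uma: 10:15-10:30, 13:20-13:45.
Ximena ∩ Esperanza ∩ Quinn ∩ Keanu ∩ Uma ∩ Emeka: 10:15-10:30, 13:20-13:45.
Ximena ∩ Esperanza ∩ Quinn ∩ Keanu ∩ Uma ∩ Emeka ∩ Wei: 13:20-13:45.
That's a single block of 25 minutes.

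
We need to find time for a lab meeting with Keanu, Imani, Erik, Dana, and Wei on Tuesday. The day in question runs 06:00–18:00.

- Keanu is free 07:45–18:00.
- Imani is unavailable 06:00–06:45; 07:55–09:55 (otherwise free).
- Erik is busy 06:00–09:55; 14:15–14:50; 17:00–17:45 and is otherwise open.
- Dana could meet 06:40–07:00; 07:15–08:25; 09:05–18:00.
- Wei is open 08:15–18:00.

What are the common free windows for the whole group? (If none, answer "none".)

09:55-14:15, 14:50-17:00, 17:45-18:00

Keanu free: 07:45-18:00.
Imani free: 06:45-07:55, 09:55-18:00 (invert busy blocks within the working day).
Erik free: 09:55-14:15, 14:50-17:00, 17:45-18:00 (invert busy blocks within the working day).
Dana free: 06:40-07:00, 07:15-08:25, 09:05-18:00.
Wei free: 08:15-18:00.
Keanu ∩ Imani: 07:45-07:55, 09:55-18:00.
Keanu ∩ Imani ∩ Erik: 09:55-14:15, 14:50-17:00, 17:45-18:00.
Keanu ∩ Imani ∩ Erik ∩ Dana: 09:55-14:15, 14:50-17:00, 17:45-18:00.
Keanu ∩ Imani ∩ Erik ∩ Dana ∩ Wei: 09:55-14:15, 14:50-17:00, 17:45-18:00.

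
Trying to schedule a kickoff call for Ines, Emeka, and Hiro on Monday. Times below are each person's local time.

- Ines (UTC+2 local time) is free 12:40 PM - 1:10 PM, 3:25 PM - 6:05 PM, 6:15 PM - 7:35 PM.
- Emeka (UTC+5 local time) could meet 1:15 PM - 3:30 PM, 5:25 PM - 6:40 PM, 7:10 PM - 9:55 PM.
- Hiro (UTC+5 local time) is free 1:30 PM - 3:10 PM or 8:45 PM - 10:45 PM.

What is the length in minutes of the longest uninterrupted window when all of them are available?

40

Ines in UTC: 10:40-11:10, 13:25-16:05, 16:15-17:35 (subtract 2h to convert from UTC+2).
Emeka in UTC: 08:15-10:30, 12:25-13:40, 14:10-16:55 (subtract 5h to convert from UTC+5).
Hiro in UTC: 08:30-10:10, 15:45-17:45 (subtract 5h to convert from UTC+5).
Ines ∩ Emeka: 13:25-13:40, 14:10-16:05, 16:15-16:55.
Ines ∩ Emeka ∩ Hiro: 15:45-16:05, 16:15-16:55.
So the common availability across everyone is 15:45-16:05, 16:15-16:55.
The longest is 16:15-16:55 at 40 minutes.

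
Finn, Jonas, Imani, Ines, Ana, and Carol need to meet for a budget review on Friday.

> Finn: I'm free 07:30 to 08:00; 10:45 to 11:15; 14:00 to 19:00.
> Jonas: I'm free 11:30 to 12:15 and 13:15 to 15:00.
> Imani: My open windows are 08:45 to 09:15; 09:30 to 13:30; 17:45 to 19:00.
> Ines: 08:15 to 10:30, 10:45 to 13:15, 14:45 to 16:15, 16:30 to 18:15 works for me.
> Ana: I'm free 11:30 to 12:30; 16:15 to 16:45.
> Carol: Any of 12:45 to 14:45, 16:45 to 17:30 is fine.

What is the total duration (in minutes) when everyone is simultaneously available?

0

Finn ∩ Jonas: 14:00-15:00.
Finn ∩ Jonas ∩ Imani: ∅.
Finn ∩ Jonas ∩ Imani ∩ Ines: ∅.
Finn ∩ Jonas ∩ Imani ∩ Ines ∩ Ana: ∅.
Finn ∩ Jonas ∩ Imani ∩ Ines ∩ Ana ∩ Carol: ∅.
There is no time when everyone is free.
There is no common window, so the total is 0 minutes.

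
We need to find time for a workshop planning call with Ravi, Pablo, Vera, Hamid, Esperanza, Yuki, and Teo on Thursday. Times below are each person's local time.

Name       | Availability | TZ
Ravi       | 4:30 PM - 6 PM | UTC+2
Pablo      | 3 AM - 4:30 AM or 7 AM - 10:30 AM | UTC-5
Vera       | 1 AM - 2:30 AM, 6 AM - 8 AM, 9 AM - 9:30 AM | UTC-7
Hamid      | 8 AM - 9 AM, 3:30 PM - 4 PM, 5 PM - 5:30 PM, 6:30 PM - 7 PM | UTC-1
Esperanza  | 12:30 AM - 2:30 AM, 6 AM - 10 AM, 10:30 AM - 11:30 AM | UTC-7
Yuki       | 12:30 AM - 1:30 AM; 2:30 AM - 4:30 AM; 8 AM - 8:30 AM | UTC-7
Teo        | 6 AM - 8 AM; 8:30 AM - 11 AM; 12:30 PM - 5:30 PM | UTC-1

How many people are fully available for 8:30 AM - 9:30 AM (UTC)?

Ravi in UTC: 14:30-16:00 (subtract 2h to convert from UTC+2).
Pablo in UTC: 08:00-09:30, 12:00-15:30 (add 5h to convert from UTC-5).
Vera in UTC: 08:00-09:30, 13:00-15:00, 16:00-16:30 (add 7h to convert from UTC-7).
Hamid in UTC: 09:00-10:00, 16:30-17:00, 18:00-18:30, 19:30-20:00 (add 1h to convert from UTC-1).
Esperanza in UTC: 07:30-09:30, 13:00-17:00, 17:30-18:30 (add 7h to convert from UTC-7).
Yuki in UTC: 07:30-08:30, 09:30-11:30, 15:00-15:30 (add 7h to convert from UTC-7).
Teo in UTC: 07:00-09:00, 09:30-12:00, 13:30-18:30 (add 1h to convert from UTC-1).
Pablo, Vera, and Esperanza can make the full 08:30-09:30 slot — that's 3.

3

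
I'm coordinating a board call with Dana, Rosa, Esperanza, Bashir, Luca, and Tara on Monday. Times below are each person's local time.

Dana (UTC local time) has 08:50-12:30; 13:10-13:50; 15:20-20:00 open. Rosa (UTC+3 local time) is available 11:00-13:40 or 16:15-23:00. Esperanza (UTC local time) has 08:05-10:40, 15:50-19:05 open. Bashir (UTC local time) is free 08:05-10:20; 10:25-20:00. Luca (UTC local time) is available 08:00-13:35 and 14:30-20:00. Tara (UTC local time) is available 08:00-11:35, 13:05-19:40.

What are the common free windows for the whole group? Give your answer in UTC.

08:50-10:20, 10:25-10:40, 15:50-19:05

Dana in UTC: 08:50-12:30, 13:10-13:50, 15:20-20:00.
Rosa in UTC: 08:00-10:40, 13:15-20:00 (subtract 3h to convert from UTC+3).
Esperanza in UTC: 08:05-10:40, 15:50-19:05.
Bashir in UTC: 08:05-10:20, 10:25-20:00.
Luca in UTC: 08:00-13:35, 14:30-20:00.
Tara in UTC: 08:00-11:35, 13:05-19:40.
Dana ∩ Rosa: 08:50-10:40, 13:15-13:50, 15:20-20:00.
Dana ∩ Rosa ∩ Esperanza: 08:50-10:40, 15:50-19:05.
Dana ∩ Rosa ∩ Esperanza ∩ Bashir: 08:50-10:20, 10:25-10:40, 15:50-19:05.
Dana ∩ Rosa ∩ Esperanza ∩ Bashir ∩ Luca: 08:50-10:20, 10:25-10:40, 15:50-19:05.
Dana ∩ Rosa ∩ Esperanza ∩ Bashir ∩ Luca ∩ Tara: 08:50-10:20, 10:25-10:40, 15:50-19:05.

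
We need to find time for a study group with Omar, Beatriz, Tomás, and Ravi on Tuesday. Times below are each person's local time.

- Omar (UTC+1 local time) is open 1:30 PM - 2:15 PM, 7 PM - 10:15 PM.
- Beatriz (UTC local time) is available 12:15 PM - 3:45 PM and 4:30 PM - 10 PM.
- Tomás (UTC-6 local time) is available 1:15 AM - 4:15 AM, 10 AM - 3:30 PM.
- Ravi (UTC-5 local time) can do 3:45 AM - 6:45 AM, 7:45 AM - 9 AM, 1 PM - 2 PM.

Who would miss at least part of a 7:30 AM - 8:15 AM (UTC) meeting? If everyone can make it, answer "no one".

Omar in UTC: 12:30-13:15, 18:00-21:15 (subtract 1h to convert from UTC+1).
Beatriz in UTC: 12:15-15:45, 16:30-22:00.
Tomás in UTC: 07:15-10:15, 16:00-21:30 (add 6h to convert from UTC-6).
Ravi in UTC: 08:45-11:45, 12:45-14:00, 18:00-19:00 (add 5h to convert from UTC-5).
Omar: not fully free for 07:30-08:15. Beatriz: not fully free for 07:30-08:15. Tomás: free for 07:30-08:15. Ravi: not fully free for 07:30-08:15.

Beatriz, Omar, Ravi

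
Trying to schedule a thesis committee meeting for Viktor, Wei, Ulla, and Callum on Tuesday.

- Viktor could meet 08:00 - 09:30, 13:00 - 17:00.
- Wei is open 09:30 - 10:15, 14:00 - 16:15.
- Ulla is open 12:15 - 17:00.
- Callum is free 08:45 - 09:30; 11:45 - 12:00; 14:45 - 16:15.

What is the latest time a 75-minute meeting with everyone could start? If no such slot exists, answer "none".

15:00

Viktor ∩ Wei: 14:00-16:15.
Viktor ∩ Wei ∩ Ulla: 14:00-16:15.
Viktor ∩ Wei ∩ Ulla ∩ Callum: 14:45-16:15.
The last common window of at least 75 minutes is 14:45-16:15; a 75-minute meeting can start as late as 15:00 and still end by 16:15.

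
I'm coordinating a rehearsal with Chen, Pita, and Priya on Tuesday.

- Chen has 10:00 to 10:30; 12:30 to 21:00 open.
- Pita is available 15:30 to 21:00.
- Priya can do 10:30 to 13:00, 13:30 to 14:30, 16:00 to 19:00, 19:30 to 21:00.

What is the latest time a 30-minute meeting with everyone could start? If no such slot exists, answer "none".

20:30

Chen ∩ Pita: 15:30-21:00.
Chen ∩ Pita ∩ Priya: 16:00-19:00, 19:30-21:00.
Those are the intersection windows.
The last common window of at least 30 minutes is 19:30-21:00; a 30-minute meeting can start as late as 20:30 and still end by 21:00.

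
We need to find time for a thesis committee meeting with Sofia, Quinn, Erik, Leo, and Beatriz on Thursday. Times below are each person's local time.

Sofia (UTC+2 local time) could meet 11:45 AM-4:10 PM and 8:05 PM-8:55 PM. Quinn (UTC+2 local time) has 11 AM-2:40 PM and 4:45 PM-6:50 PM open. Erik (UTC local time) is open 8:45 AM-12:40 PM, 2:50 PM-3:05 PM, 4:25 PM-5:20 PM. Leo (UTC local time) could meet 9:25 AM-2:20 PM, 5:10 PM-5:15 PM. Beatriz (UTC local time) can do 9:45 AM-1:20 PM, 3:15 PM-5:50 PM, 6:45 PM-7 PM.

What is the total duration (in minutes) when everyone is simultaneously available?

Sofia in UTC: 09:45-14:10, 18:05-18:55 (subtract 2h to convert from UTC+2).
Quinn in UTC: 09:00-12:40, 14:45-16:50 (subtract 2h to convert from UTC+2).
Erik in UTC: 08:45-12:40, 14:50-15:05, 16:25-17:20.
Leo in UTC: 09:25-14:20, 17:10-17:15.
Beatriz in UTC: 09:45-13:20, 15:15-17:50, 18:45-19:00.
Sofia ∩ Quinn: 09:45-12:40.
Sofia ∩ Quinn ∩ Erik: 09:45-12:40.
Sofia ∩ Quinn ∩ Erik ∩ Leo: 09:45-12:40.
Sofia ∩ Quinn ∩ Erik ∩ Leo ∩ Beatriz: 09:45-12:40.
Those are the intersection windows.
That's a single block of 175 minutes.

175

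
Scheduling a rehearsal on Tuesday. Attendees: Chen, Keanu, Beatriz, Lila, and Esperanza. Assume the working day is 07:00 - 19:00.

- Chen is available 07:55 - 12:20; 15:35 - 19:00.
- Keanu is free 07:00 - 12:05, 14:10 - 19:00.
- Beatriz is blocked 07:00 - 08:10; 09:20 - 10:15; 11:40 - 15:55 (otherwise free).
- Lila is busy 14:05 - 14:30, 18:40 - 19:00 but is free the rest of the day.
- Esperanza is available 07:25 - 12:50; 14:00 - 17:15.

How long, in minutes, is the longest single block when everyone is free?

85

Chen free: 07:55-12:20, 15:35-19:00.
Keanu free: 07:00-12:05, 14:10-19:00.
Beatriz free: 08:10-09:20, 10:15-11:40, 15:55-19:00 (invert busy blocks within the working day).
Lila free: 07:00-14:05, 14:30-18:40 (invert busy blocks within the working day).
Esperanza free: 07:25-12:50, 14:00-17:15.
Chen ∩ Keanu: 07:55-12:05, 15:35-19:00.
Chen ∩ Keanu ∩ Beatriz: 08:10-09:20, 10:15-11:40, 15:55-19:00.
Chen ∩ Keanu ∩ Beatriz ∩ Lila: 08:10-09:20, 10:15-11:40, 15:55-18:40.
Chen ∩ Keanu ∩ Beatriz ∩ Lila ∩ Esperanza: 08:10-09:20, 10:15-11:40, 15:55-17:15.
The longest is 10:15-11:40 at 85 minutes.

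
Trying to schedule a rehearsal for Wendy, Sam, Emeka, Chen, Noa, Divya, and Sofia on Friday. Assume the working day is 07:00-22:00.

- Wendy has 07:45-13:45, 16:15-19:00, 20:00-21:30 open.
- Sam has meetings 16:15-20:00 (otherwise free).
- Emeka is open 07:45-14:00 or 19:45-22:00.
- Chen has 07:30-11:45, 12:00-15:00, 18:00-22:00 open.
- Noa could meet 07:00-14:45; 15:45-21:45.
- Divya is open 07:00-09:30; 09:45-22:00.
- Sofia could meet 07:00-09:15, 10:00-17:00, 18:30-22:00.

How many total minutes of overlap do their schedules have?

Wendy free: 07:45-13:45, 16:15-19:00, 20:00-21:30.
Sam free: 07:00-16:15, 20:00-22:00 (invert busy blocks within the working day).
Emeka free: 07:45-14:00, 19:45-22:00.
Chen free: 07:30-11:45, 12:00-15:00, 18:00-22:00.
Noa free: 07:00-14:45, 15:45-21:45.
Divya free: 07:00-09:30, 09:45-22:00.
Sofia free: 07:00-09:15, 10:00-17:00, 18:30-22:00.
Wendy ∩ Sam: 07:45-13:45, 20:00-21:30.
Wendy ∩ Sam ∩ Emeka: 07:45-13:45, 20:00-21:30.
Wendy ∩ Sam ∩ Emeka ∩ Chen: 07:45-11:45, 12:00-13:45, 20:00-21:30.
Wendy ∩ Sam ∩ Emeka ∩ Chen ∩ Noa: 07:45-11:45, 12:00-13:45, 20:00-21:30.
Wendy ∩ Sam ∩ Emeka ∩ Chen ∩ Noa ∩ Divya: 07:45-09:30, 09:45-11:45, 12:00-13:45, 20:00-21:30.
Wendy ∩ Sam ∩ Emeka ∩ Chen ∩ Noa ∩ Divya ∩ Sofia: 07:45-09:15, 10:00-11:45, 12:00-13:45, 20:00-21:30.
So the common availability across everyone is 07:45-09:15, 10:00-11:45, 12:00-13:45, 20:00-21:30.
Summing the common windows: 90 + 105 + 105 + 90 = 390 minutes.

390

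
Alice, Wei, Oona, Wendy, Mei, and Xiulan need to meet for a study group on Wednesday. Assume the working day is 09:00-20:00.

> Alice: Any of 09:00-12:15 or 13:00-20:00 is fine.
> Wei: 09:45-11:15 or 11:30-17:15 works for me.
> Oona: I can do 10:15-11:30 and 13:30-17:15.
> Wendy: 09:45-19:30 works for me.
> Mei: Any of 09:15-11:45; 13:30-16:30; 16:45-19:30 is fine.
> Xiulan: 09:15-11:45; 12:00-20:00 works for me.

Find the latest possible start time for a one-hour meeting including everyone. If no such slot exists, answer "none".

15:30

Alice ∩ Wei: 09:45-11:15, 11:30-12:15, 13:00-17:15.
Alice ∩ Wei ∩ Oona: 10:15-11:15, 13:30-17:15.
Alice ∩ Wei ∩ Oona ∩ Wendy: 10:15-11:15, 13:30-17:15.
Alice ∩ Wei ∩ Oona ∩ Wendy ∩ Mei: 10:15-11:15, 13:30-16:30, 16:45-17:15.
Alice ∩ Wei ∩ Oona ∩ Wendy ∩ Mei ∩ Xiulan: 10:15-11:15, 13:30-16:30, 16:45-17:15.
The last common window of at least 60 minutes is 13:30-16:30; a 60-minute meeting can start as late as 15:30 and still end by 16:30.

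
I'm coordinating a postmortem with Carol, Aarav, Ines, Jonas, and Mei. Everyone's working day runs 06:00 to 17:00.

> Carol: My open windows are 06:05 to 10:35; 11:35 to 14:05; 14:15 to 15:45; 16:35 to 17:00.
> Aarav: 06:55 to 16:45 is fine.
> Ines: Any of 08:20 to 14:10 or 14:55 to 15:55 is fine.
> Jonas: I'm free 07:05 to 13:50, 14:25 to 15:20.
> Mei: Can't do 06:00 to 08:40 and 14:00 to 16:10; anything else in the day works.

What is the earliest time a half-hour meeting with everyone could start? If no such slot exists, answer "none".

08:40

Carol free: 06:05-10:35, 11:35-14:05, 14:15-15:45, 16:35-17:00.
Aarav free: 06:55-16:45.
Ines free: 08:20-14:10, 14:55-15:55.
Jonas free: 07:05-13:50, 14:25-15:20.
Mei free: 08:40-14:00, 16:10-17:00 (invert busy blocks within the working day).
Carol ∩ Aarav: 06:55-10:35, 11:35-14:05, 14:15-15:45, 16:35-16:45.
Carol ∩ Aarav ∩ Ines: 08:20-10:35, 11:35-14:05, 14:55-15:45.
Carol ∩ Aarav ∩ Ines ∩ Jonas: 08:20-10:35, 11:35-13:50, 14:55-15:20.
Carol ∩ Aarav ∩ Ines ∩ Jonas ∩ Mei: 08:40-10:35, 11:35-13:50.
The first common window of at least 30 minutes is 08:40-10:35, so the earliest start is 08:40.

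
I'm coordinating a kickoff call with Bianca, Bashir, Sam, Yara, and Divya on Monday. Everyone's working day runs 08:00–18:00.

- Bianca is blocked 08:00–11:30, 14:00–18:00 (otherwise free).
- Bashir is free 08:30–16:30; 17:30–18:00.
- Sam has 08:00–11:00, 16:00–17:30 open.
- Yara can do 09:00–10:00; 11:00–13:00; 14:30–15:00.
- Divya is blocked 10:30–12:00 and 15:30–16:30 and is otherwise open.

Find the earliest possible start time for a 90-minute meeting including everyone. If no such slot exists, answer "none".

Bianca free: 11:30-14:00 (invert busy blocks within the working day).
Bashir free: 08:30-16:30, 17:30-18:00.
Sam free: 08:00-11:00, 16:00-17:30.
Yara free: 09:00-10:00, 11:00-13:00, 14:30-15:00.
Divya free: 08:00-10:30, 12:00-15:30, 16:30-18:00 (invert busy blocks within the working day).
Bianca ∩ Bashir: 11:30-14:00.
Bianca ∩ Bashir ∩ Sam: ∅.
Bianca ∩ Bashir ∩ Sam ∩ Yara: ∅.
Bianca ∩ Bashir ∩ Sam ∩ Yara ∩ Divya: ∅.
There is no time when everyone is free.
No common window is at least 90 minutes long.

none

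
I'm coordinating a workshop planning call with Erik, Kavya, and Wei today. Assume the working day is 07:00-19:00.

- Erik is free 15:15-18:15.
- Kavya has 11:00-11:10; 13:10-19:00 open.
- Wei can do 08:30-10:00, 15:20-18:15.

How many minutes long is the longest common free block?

Erik ∩ Kavya: 15:15-18:15.
Erik ∩ Kavya ∩ Wei: 15:20-18:15.
So the common availability across everyone is 15:20-18:15.
The longest is 15:20-18:15 at 175 minutes.

175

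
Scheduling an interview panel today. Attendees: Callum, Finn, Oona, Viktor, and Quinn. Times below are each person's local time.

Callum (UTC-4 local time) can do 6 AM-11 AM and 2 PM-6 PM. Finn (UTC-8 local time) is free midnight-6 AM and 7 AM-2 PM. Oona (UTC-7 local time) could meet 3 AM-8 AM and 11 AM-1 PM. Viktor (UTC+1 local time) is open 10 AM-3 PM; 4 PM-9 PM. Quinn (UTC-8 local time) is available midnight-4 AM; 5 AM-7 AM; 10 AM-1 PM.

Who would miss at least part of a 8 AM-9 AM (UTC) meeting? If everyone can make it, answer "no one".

Callum, Oona, Viktor

Callum in UTC: 10:00-15:00, 18:00-22:00 (add 4h to convert from UTC-4).
Finn in UTC: 08:00-14:00, 15:00-22:00 (add 8h to convert from UTC-8).
Oona in UTC: 10:00-15:00, 18:00-20:00 (add 7h to convert from UTC-7).
Viktor in UTC: 09:00-14:00, 15:00-20:00 (subtract 1h to convert from UTC+1).
Quinn in UTC: 08:00-12:00, 13:00-15:00, 18:00-21:00 (add 8h to convert from UTC-8).
Callum: not fully free for 08:00-09:00. Finn: free for 08:00-09:00. Oona: not fully free for 08:00-09:00. Viktor: not fully free for 08:00-09:00. Quinn: free for 08:00-09:00.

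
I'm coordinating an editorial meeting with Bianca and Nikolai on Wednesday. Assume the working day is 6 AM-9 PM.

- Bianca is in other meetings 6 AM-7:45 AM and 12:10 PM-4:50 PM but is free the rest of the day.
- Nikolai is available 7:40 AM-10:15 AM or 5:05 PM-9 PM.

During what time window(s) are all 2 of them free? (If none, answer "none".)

07:45-10:15, 17:05-21:00

Bianca free: 07:45-12:10, 16:50-21:00 (invert busy blocks within the working day).
Nikolai free: 07:40-10:15, 17:05-21:00.
Bianca ∩ Nikolai: 07:45-10:15, 17:05-21:00.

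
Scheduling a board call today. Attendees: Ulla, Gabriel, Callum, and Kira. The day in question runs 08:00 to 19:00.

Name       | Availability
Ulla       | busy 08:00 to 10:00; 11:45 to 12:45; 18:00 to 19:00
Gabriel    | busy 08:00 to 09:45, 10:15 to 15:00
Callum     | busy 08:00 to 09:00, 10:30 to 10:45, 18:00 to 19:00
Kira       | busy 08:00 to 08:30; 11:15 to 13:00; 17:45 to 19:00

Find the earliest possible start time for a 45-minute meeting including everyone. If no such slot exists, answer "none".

15:00

Ulla free: 10:00-11:45, 12:45-18:00 (invert busy blocks within the working day).
Gabriel free: 09:45-10:15, 15:00-19:00 (invert busy blocks within the working day).
Callum free: 09:00-10:30, 10:45-18:00 (invert busy blocks within the working day).
Kira free: 08:30-11:15, 13:00-17:45 (invert busy blocks within the working day).
Ulla ∩ Gabriel: 10:00-10:15, 15:00-18:00.
Ulla ∩ Gabriel ∩ Callum: 10:00-10:15, 15:00-18:00.
Ulla ∩ Gabriel ∩ Callum ∩ Kira: 10:00-10:15, 15:00-17:45.
The first common window of at least 45 minutes is 15:00-17:45, so the earliest start is 15:00.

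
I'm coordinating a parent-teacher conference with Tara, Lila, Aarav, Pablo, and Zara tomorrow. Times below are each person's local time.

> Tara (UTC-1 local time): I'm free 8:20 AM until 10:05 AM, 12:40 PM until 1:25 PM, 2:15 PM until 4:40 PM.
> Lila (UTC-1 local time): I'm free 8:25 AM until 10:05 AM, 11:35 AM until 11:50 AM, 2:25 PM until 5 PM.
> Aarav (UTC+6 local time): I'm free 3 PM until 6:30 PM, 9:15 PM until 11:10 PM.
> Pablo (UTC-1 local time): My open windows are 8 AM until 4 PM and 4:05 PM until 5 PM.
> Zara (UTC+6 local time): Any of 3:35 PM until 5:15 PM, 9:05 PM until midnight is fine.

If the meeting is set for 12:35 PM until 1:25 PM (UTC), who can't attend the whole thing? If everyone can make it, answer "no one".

Aarav, Lila, Tara, Zara

Tara in UTC: 09:20-11:05, 13:40-14:25, 15:15-17:40 (add 1h to convert from UTC-1).
Lila in UTC: 09:25-11:05, 12:35-12:50, 15:25-18:00 (add 1h to convert from UTC-1).
Aarav in UTC: 09:00-12:30, 15:15-17:10 (subtract 6h to convert from UTC+6).
Pablo in UTC: 09:00-17:00, 17:05-18:00 (add 1h to convert from UTC-1).
Zara in UTC: 09:35-11:15, 15:05-18:00 (subtract 6h to convert from UTC+6).
Tara: not fully free for 12:35-13:25. Lila: not fully free for 12:35-13:25. Aarav: not fully free for 12:35-13:25. Pablo: free for 12:35-13:25. Zara: not fully free for 12:35-13:25.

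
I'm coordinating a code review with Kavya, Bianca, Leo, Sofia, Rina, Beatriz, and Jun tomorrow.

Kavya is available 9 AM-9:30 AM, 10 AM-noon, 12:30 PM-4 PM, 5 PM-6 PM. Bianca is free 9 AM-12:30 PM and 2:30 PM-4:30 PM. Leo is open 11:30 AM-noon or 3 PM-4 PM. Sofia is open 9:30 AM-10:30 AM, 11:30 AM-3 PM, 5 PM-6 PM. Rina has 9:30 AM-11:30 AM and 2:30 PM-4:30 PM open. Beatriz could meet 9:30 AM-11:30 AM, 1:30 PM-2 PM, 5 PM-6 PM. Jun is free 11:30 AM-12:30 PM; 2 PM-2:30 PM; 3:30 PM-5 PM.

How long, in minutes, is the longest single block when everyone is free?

Kavya ∩ Bianca: 09:00-09:30, 10:00-12:00, 14:30-16:00.
Kavya ∩ Bianca ∩ Leo: 11:30-12:00, 15:00-16:00.
Kavya ∩ Bianca ∩ Leo ∩ Sofia: 11:30-12:00.
Kavya ∩ Bianca ∩ Leo ∩ Sofia ∩ Rina: ∅.
Kavya ∩ Bianca ∩ Leo ∩ Sofia ∩ Rina ∩ Beatriz: ∅.
Kavya ∩ Bianca ∩ Leo ∩ Sofia ∩ Rina ∩ Beatriz ∩ Jun: ∅.
There is no time when everyone is free.
No common window exists, so the longest block is 0 minutes.

0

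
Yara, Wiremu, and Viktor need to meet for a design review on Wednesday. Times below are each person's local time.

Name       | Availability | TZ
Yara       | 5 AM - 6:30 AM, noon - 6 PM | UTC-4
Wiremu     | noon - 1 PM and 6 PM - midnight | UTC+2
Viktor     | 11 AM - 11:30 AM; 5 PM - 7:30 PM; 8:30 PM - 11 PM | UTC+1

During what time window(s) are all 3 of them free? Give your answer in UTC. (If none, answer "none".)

Yara in UTC: 09:00-10:30, 16:00-22:00 (add 4h to convert from UTC-4).
Wiremu in UTC: 10:00-11:00, 16:00-22:00 (subtract 2h to convert from UTC+2).
Viktor in UTC: 10:00-10:30, 16:00-18:30, 19:30-22:00 (subtract 1h to convert from UTC+1).
Yara ∩ Wiremu: 10:00-10:30, 16:00-22:00.
Yara ∩ Wiremu ∩ Viktor: 10:00-10:30, 16:00-18:30, 19:30-22:00.
So the common availability across everyone is 10:00-10:30, 16:00-18:30, 19:30-22:00.

10:00-10:30, 16:00-18:30, 19:30-22:00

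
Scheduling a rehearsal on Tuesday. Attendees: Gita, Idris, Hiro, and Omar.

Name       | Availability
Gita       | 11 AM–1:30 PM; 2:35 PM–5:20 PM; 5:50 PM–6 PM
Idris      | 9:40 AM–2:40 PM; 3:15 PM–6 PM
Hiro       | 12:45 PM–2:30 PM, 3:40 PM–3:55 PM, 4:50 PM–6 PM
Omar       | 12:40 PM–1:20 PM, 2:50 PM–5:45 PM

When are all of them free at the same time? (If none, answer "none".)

12:45-13:20, 15:40-15:55, 16:50-17:20

Gita ∩ Idris: 11:00-13:30, 14:35-14:40, 15:15-17:20, 17:50-18:00.
Gita ∩ Idris ∩ Hiro: 12:45-13:30, 15:40-15:55, 16:50-17:20, 17:50-18:00.
Gita ∩ Idris ∩ Hiro ∩ Omar: 12:45-13:20, 15:40-15:55, 16:50-17:20.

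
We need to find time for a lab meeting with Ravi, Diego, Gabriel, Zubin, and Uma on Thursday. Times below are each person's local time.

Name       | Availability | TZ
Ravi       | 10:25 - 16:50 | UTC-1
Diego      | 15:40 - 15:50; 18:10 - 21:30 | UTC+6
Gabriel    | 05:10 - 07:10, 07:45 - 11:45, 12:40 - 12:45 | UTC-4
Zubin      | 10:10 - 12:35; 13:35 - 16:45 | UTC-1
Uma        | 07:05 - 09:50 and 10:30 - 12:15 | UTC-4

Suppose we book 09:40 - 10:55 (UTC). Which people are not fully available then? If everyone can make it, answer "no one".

Diego, Ravi, Uma, Zubin

Ravi in UTC: 11:25-17:50 (add 1h to convert from UTC-1).
Diego in UTC: 09:40-09:50, 12:10-15:30 (subtract 6h to convert from UTC+6).
Gabriel in UTC: 09:10-11:10, 11:45-15:45, 16:40-16:45 (add 4h to convert from UTC-4).
Zubin in UTC: 11:10-13:35, 14:35-17:45 (add 1h to convert from UTC-1).
Uma in UTC: 11:05-13:50, 14:30-16:15 (add 4h to convert from UTC-4).
Ravi: not fully free for 09:40-10:55. Diego: not fully free for 09:40-10:55. Gabriel: free for 09:40-10:55. Zubin: not fully free for 09:40-10:55. Uma: not fully free for 09:40-10:55.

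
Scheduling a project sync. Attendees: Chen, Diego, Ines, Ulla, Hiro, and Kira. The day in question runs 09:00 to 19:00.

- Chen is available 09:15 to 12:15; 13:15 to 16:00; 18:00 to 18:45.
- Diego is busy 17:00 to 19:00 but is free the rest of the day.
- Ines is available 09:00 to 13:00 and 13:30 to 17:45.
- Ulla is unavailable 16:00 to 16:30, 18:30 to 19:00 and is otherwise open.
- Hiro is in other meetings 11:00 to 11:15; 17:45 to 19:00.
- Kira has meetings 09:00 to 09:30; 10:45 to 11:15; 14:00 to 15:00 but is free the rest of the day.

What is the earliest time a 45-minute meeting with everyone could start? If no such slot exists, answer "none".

09:30

Chen free: 09:15-12:15, 13:15-16:00, 18:00-18:45.
Diego free: 09:00-17:00 (invert busy blocks within the working day).
Ines free: 09:00-13:00, 13:30-17:45.
Ulla free: 09:00-16:00, 16:30-18:30 (invert busy blocks within the working day).
Hiro free: 09:00-11:00, 11:15-17:45 (invert busy blocks within the working day).
Kira free: 09:30-10:45, 11:15-14:00, 15:00-19:00 (invert busy blocks within the working day).
Chen ∩ Diego: 09:15-12:15, 13:15-16:00.
Chen ∩ Diego ∩ Ines: 09:15-12:15, 13:30-16:00.
Chen ∩ Diego ∩ Ines ∩ Ulla: 09:15-12:15, 13:30-16:00.
Chen ∩ Diego ∩ Ines ∩ Ulla ∩ Hiro: 09:15-11:00, 11:15-12:15, 13:30-16:00.
Chen ∩ Diego ∩ Ines ∩ Ulla ∩ Hiro ∩ Kira: 09:30-10:45, 11:15-12:15, 13:30-14:00, 15:00-16:00.
Those are the intersection windows.
The first common window of at least 45 minutes is 09:30-10:45, so the earliest start is 09:30.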